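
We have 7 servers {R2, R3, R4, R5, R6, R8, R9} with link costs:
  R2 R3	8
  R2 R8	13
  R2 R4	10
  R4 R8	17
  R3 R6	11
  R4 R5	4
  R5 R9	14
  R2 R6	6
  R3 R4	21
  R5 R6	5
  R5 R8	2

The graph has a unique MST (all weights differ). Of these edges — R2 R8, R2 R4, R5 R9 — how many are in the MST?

Kruskal's algorithm — process edges by increasing weight (ties by edge label):
R5 R8 (2): add — endpoints in different components.
R4 R5 (4): add — endpoints in different components.
R5 R6 (5): add — endpoints in different components.
R2 R6 (6): add — endpoints in different components.
R2 R3 (8): add — endpoints in different components.
R2 R4 (10): skip — R2 and R4 already connected.
R3 R6 (11): skip — R6 and R3 already connected.
R2 R8 (13): skip — R2 and R8 already connected.
R5 R9 (14): add — endpoints in different components.
MST edge set: {R5 R8, R4 R5, R5 R6, R2 R6, R2 R3, R5 R9}.
Of the listed edges, {R5 R9} are in the MST → 1.

1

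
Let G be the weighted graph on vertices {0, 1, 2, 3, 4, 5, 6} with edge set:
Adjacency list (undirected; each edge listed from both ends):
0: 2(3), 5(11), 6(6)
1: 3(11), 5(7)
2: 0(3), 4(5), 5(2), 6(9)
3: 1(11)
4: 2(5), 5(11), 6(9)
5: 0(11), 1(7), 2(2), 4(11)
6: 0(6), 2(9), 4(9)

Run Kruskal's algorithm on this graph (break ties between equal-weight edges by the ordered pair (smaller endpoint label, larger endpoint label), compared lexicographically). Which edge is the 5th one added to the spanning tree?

1-5

Kruskal: consider edges lightest-first.
2–5 (2): add. Components now {0} {1} {2,5} {3} {4} {6}
0–2 (3): add. Components now {0,2,5} {1} {3} {4} {6}
2–4 (5): add. Components now {0,2,4,5} {1} {3} {6}
0–6 (6): add. Components now {0,2,4,5,6} {1} {3}
1–5 (7): add. Components now {0,1,2,4,5,6} {3}
2–6 (9): skip — 2 and 6 already connected.
4–6 (9): skip — 4 and 6 already connected.
0–5 (11): skip — 0 and 5 already connected.
1–3 (11): add. Components now {0,1,2,3,4,5,6}
The 5th edge added is 1–5.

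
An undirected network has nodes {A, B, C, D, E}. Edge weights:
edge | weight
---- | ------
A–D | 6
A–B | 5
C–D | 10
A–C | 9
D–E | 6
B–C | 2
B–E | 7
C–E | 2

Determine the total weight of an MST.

Grow the tree from B using Prim:
Step 1: cheapest edge leaving the tree is B–C (2); add C.
Step 2: cheapest edge leaving the tree is C–E (2); add E.
Step 3: cheapest edge leaving the tree is A–B (5); add A.
Step 4: cheapest edge leaving the tree is A–D (6); add D.
MST edges: B–C, C–E, A–B, A–D; total weight 2+2+5+6 = 15.

15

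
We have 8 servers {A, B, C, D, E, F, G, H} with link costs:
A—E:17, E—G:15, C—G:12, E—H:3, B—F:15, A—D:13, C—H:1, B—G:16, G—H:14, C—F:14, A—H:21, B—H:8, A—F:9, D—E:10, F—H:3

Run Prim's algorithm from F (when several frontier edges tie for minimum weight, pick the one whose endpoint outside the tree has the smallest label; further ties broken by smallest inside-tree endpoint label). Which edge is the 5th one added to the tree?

Grow the tree from F using Prim:
Step 1: cheapest edge leaving the tree is F—H (3); add H.
Step 2: cheapest edge leaving the tree is C—H (1); add C.
Step 3: cheapest edge leaving the tree is E—H (3); add E.
Step 4: cheapest edge leaving the tree is B—H (8); add B.
Step 5: cheapest edge leaving the tree is A—F (9); add A.
Step 6: cheapest edge leaving the tree is D—E (10); add D.
Step 7: cheapest edge leaving the tree is C—G (12); add G.
The 5th edge added is A—F.

A-F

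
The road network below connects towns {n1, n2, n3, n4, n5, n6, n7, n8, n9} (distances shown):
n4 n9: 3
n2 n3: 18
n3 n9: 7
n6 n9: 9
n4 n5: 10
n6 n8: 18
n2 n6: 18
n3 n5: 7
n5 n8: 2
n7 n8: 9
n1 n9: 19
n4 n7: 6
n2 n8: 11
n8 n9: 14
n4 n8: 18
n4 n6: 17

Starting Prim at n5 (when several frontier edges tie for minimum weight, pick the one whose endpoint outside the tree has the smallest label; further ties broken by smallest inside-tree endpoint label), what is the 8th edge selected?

Prim's algorithm from n5:
Step 1: cheapest edge leaving the tree is n5 n8 (2); add n8.
Step 2: cheapest edge leaving the tree is n3 n5 (7); add n3.
Step 3: cheapest edge leaving the tree is n3 n9 (7); add n9.
Step 4: cheapest edge leaving the tree is n4 n9 (3); add n4.
Step 5: cheapest edge leaving the tree is n4 n7 (6); add n7.
Step 6: cheapest edge leaving the tree is n6 n9 (9); add n6.
Step 7: cheapest edge leaving the tree is n2 n8 (11); add n2.
Step 8: cheapest edge leaving the tree is n1 n9 (19); add n1.
The 8th edge added is n1 n9.

n1-n9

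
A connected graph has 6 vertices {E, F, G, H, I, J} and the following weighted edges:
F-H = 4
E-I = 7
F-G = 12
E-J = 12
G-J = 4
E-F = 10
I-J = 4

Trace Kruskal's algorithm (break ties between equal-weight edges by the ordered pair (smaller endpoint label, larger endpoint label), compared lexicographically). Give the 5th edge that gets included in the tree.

Sort edges by weight, then run Kruskal:
F-H (4): add — endpoints in different components.
G-J (4): add — endpoints in different components.
I-J (4): add — endpoints in different components.
E-I (7): add — endpoints in different components.
E-F (10): add — endpoints in different components.
The 5th edge added is E-F.

E-F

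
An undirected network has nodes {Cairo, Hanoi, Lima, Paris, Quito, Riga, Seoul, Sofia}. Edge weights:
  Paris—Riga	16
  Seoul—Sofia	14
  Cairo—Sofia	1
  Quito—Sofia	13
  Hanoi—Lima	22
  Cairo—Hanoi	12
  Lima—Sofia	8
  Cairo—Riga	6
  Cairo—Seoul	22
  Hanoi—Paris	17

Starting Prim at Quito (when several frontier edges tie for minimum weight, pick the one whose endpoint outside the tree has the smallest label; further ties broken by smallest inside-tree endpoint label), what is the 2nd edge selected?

Prim, starting at Quito.
Step 1: cheapest edge leaving the tree is Quito—Sofia (13); add Sofia.
Step 2: cheapest edge leaving the tree is Cairo—Sofia (1); add Cairo.
Step 3: cheapest edge leaving the tree is Cairo—Riga (6); add Riga.
Step 4: cheapest edge leaving the tree is Lima—Sofia (8); add Lima.
Step 5: cheapest edge leaving the tree is Cairo—Hanoi (12); add Hanoi.
Step 6: cheapest edge leaving the tree is Seoul—Sofia (14); add Seoul.
Step 7: cheapest edge leaving the tree is Paris—Riga (16); add Paris.
The 2nd edge added is Cairo—Sofia.

Cairo-Sofia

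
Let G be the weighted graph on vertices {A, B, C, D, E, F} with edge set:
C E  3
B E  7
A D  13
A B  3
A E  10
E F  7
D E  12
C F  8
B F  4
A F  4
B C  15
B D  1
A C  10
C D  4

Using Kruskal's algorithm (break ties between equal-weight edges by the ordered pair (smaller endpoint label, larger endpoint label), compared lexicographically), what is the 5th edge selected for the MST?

Kruskal: consider edges lightest-first.
B D (1): add — endpoints in different components.
A B (3): add — endpoints in different components.
C E (3): add — endpoints in different components.
A F (4): add — endpoints in different components.
B F (4): skip — B and F already connected.
C D (4): add — endpoints in different components.
The 5th edge added is C D.

C-D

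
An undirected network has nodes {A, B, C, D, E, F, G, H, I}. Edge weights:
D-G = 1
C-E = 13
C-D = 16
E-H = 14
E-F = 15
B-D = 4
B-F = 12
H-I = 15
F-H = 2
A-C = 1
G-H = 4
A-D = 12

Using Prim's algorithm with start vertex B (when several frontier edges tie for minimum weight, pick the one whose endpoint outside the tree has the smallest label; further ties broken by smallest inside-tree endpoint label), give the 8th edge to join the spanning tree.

Grow the tree from B using Prim:
Step 1: frontier [B-D 4, B-F 12] → take B-D (4); add D.
Step 2: frontier [B-F 12, D-G 1, A-D 12, C-D 16] → take D-G (1); add G.
Step 3: frontier [B-F 12, A-D 12, C-D 16, G-H 4] → take G-H (4); add H.
Step 4: frontier [B-F 12, A-D 12, C-D 16, F-H 2, E-H 14, H-I 15] → take F-H (2); add F.
Step 5: frontier [A-D 12, C-D 16, E-F 15, E-H 14, H-I 15] → take A-D (12); add A.
Step 6: frontier [A-C 1, C-D 16, E-F 15, E-H 14, H-I 15] → take A-C (1); add C.
Step 7: frontier [C-E 13, E-F 15, E-H 14, H-I 15] → take C-E (13); add E.
Step 8: frontier [H-I 15] → take H-I (15); add I.
The 8th edge added is H-I.

H-I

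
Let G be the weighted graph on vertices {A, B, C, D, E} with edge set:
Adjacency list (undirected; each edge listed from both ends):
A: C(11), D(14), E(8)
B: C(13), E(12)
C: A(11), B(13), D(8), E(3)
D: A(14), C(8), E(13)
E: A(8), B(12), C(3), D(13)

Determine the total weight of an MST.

Prim's algorithm from E:
Step 1: cheapest edge leaving the tree is C-E (3); add C.
Step 2: cheapest edge leaving the tree is A-E (8); add A.
Step 3: cheapest edge leaving the tree is C-D (8); add D.
Step 4: cheapest edge leaving the tree is B-E (12); add B.
MST edges: C-E, A-E, C-D, B-E; total weight 3+8+8+12 = 31.

31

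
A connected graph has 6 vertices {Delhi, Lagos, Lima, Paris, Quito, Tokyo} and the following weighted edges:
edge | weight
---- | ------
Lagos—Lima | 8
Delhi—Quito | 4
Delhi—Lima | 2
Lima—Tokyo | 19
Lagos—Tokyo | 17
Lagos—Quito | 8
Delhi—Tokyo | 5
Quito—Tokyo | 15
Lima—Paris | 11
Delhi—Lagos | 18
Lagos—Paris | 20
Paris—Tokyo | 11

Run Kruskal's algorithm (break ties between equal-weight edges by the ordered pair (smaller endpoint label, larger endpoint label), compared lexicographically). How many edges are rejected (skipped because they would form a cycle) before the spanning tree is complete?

1

Sort edges by weight, then run Kruskal:
Delhi—Lima (2): add. Components now {Delhi,Lima} {Quito} {Tokyo} {Paris} {Lagos}
Delhi—Quito (4): add. Components now {Delhi,Lima,Quito} {Tokyo} {Paris} {Lagos}
Delhi—Tokyo (5): add. Components now {Delhi,Lima,Quito,Tokyo} {Paris} {Lagos}
Lagos—Lima (8): add. Components now {Delhi,Lagos,Lima,Quito,Tokyo} {Paris}
Lagos—Quito (8): skip — Quito and Lagos already connected.
Lima—Paris (11): add. Components now {Delhi,Lagos,Lima,Paris,Quito,Tokyo}
Edges rejected before the tree was complete: 1.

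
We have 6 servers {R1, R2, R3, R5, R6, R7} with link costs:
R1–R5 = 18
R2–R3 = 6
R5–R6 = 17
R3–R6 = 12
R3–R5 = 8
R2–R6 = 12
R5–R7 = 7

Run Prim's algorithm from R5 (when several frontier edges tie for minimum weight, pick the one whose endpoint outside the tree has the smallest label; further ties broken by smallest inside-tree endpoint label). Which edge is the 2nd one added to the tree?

R3-R5

Prim's algorithm from R5:
Step 1: frontier [R5–R7 7, R3–R5 8, R5–R6 17, R1–R5 18] → take R5–R7 (7); add R7.
Step 2: frontier [R3–R5 8, R5–R6 17, R1–R5 18] → take R3–R5 (8); add R3.
Step 3: frontier [R2–R3 6, R3–R6 12, R5–R6 17, R1–R5 18] → take R2–R3 (6); add R2.
Step 4: frontier [R2–R6 12, R3–R6 12, R5–R6 17, R1–R5 18] → take R2–R6 (12); add R6.
Step 5: frontier [R1–R5 18] → take R1–R5 (18); add R1.
The 2nd edge added is R3–R5.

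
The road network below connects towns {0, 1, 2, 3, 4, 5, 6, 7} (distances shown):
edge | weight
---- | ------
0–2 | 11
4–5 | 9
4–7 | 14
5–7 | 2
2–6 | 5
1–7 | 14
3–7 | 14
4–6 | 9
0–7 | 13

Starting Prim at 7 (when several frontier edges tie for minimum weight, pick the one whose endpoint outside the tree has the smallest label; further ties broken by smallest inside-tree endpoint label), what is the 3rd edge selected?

Prim's algorithm from 7:
Step 1: frontier [5–7 2, 0–7 13, 1–7 14, 3–7 14, 4–7 14] → take 5–7 (2); add 5.
Step 2: frontier [4–5 9, 0–7 13, 1–7 14, 3–7 14, 4–7 14] → take 4–5 (9); add 4.
Step 3: frontier [4–6 9, 0–7 13, 1–7 14, 3–7 14] → take 4–6 (9); add 6.
Step 4: frontier [2–6 5, 0–7 13, 1–7 14, 3–7 14] → take 2–6 (5); add 2.
Step 5: frontier [0–2 11, 0–7 13, 1–7 14, 3–7 14] → take 0–2 (11); add 0.
Step 6: frontier [1–7 14, 3–7 14] → take 1–7 (14); add 1.
Step 7: frontier [3–7 14] → take 3–7 (14); add 3.
The 3rd edge added is 4–6.

4-6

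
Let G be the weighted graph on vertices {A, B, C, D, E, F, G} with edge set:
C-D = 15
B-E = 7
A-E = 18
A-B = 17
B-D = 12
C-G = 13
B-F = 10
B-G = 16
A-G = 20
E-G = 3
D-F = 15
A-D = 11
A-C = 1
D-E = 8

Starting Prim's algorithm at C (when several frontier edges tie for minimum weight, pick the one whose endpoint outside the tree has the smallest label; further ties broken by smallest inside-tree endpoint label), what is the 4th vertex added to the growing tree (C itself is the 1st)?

Grow the tree from C using Prim:
Step 1: frontier [A-C 1, C-G 13, C-D 15] → take A-C (1); add A.
Step 2: frontier [A-D 11, A-B 17, A-E 18, A-G 20, C-G 13, C-D 15] → take A-D (11); add D.
Step 3: frontier [A-B 17, A-E 18, A-G 20, C-G 13, D-E 8, B-D 12, D-F 15] → take D-E (8); add E.
Step 4: frontier [A-B 17, A-G 20, C-G 13, B-D 12, D-F 15, E-G 3, B-E 7] → take E-G (3); add G.
Step 5: frontier [A-B 17, B-D 12, D-F 15, B-E 7, B-G 16] → take B-E (7); add B.
Step 6: frontier [B-F 10, D-F 15] → take B-F (10); add F.
Vertex order: C, A, D, E, G, B, F. The 4th vertex is E.

E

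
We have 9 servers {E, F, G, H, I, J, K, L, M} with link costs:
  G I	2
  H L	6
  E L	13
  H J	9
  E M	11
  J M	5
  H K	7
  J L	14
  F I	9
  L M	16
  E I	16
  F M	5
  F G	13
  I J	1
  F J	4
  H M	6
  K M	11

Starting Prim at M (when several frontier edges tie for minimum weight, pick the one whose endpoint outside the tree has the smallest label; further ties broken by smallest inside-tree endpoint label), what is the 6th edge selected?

Grow the tree from M using Prim:
Step 1: cheapest edge leaving the tree is F M (5); add F.
Step 2: cheapest edge leaving the tree is F J (4); add J.
Step 3: cheapest edge leaving the tree is I J (1); add I.
Step 4: cheapest edge leaving the tree is G I (2); add G.
Step 5: cheapest edge leaving the tree is H M (6); add H.
Step 6: cheapest edge leaving the tree is H L (6); add L.
Step 7: cheapest edge leaving the tree is H K (7); add K.
Step 8: cheapest edge leaving the tree is E M (11); add E.
The 6th edge added is H L.

H-L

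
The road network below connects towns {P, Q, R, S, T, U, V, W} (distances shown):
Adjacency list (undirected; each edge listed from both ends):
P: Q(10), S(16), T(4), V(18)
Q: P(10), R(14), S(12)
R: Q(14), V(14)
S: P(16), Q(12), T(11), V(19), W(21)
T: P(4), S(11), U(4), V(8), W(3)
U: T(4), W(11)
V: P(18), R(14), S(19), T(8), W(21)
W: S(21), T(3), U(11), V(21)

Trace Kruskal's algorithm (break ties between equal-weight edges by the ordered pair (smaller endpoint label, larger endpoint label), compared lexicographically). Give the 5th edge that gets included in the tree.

P-Q

Sort edges by weight, then run Kruskal:
T-W (3): add — endpoints in different components.
P-T (4): add — endpoints in different components.
T-U (4): add — endpoints in different components.
T-V (8): add — endpoints in different components.
P-Q (10): add — endpoints in different components.
S-T (11): add — endpoints in different components.
U-W (11): skip — W and U already connected.
Q-S (12): skip — Q and S already connected.
Q-R (14): add — endpoints in different components.
The 5th edge added is P-Q.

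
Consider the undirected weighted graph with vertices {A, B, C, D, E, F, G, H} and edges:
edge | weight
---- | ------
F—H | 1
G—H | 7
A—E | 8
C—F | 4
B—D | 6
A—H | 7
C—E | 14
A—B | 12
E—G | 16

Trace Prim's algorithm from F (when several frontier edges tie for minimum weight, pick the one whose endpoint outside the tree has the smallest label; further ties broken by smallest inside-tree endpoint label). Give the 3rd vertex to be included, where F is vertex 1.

Grow the tree from F using Prim:
Step 1: frontier [F—H 1, C—F 4] → take F—H (1); add H.
Step 2: frontier [C—F 4, A—H 7, G—H 7] → take C—F (4); add C.
Step 3: frontier [C—E 14, A—H 7, G—H 7] → take A—H (7); add A.
Step 4: frontier [A—E 8, A—B 12, C—E 14, G—H 7] → take G—H (7); add G.
Step 5: frontier [A—E 8, A—B 12, C—E 14, E—G 16] → take A—E (8); add E.
Step 6: frontier [A—B 12] → take A—B (12); add B.
Step 7: frontier [B—D 6] → take B—D (6); add D.
Vertex order: F, H, C, A, G, E, B, D. The 3rd vertex is C.

C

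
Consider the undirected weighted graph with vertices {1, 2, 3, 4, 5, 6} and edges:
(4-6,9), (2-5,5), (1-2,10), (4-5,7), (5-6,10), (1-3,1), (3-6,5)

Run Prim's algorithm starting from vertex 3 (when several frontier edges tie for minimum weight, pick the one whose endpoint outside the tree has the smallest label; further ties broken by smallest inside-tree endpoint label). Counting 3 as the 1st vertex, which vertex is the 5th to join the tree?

5

Prim's algorithm from 3:
Step 1: frontier [1-3 1, 3-6 5] → take 1-3 (1); add 1.
Step 2: frontier [1-2 10, 3-6 5] → take 3-6 (5); add 6.
Step 3: frontier [1-2 10, 4-6 9, 5-6 10] → take 4-6 (9); add 4.
Step 4: frontier [1-2 10, 4-5 7, 5-6 10] → take 4-5 (7); add 5.
Step 5: frontier [1-2 10, 2-5 5] → take 2-5 (5); add 2.
Vertex order: 3, 1, 6, 4, 5, 2. The 5th vertex is 5.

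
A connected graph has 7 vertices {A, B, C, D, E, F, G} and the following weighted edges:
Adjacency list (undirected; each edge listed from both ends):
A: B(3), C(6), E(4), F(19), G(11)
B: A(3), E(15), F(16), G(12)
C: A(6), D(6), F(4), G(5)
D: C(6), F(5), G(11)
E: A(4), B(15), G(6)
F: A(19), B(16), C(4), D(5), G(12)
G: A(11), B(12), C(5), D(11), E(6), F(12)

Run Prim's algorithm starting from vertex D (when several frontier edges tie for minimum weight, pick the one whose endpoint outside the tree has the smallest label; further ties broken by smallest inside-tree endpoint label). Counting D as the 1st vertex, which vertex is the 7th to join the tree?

Grow the tree from D using Prim:
Step 1: cheapest edge leaving the tree is D-F (5); add F.
Step 2: cheapest edge leaving the tree is C-F (4); add C.
Step 3: cheapest edge leaving the tree is C-G (5); add G.
Step 4: cheapest edge leaving the tree is A-C (6); add A.
Step 5: cheapest edge leaving the tree is A-B (3); add B.
Step 6: cheapest edge leaving the tree is A-E (4); add E.
Vertex order: D, F, C, G, A, B, E. The 7th vertex is E.

E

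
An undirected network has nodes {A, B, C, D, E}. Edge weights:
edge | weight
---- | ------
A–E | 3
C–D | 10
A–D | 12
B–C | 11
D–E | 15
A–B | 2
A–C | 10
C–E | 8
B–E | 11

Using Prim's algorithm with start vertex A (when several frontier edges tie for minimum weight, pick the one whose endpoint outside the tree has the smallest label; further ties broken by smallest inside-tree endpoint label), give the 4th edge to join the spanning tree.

Prim, starting at A.
Step 1: cheapest edge leaving the tree is A–B (2); add B.
Step 2: cheapest edge leaving the tree is A–E (3); add E.
Step 3: cheapest edge leaving the tree is C–E (8); add C.
Step 4: cheapest edge leaving the tree is C–D (10); add D.
The 4th edge added is C–D.

C-D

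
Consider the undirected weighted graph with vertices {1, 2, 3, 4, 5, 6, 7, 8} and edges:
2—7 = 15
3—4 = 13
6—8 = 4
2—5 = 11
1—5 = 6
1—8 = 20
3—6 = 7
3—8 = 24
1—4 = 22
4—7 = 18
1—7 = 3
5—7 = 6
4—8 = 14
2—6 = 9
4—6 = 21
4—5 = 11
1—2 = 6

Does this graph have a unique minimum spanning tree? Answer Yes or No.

No

Sort edges by weight, then run Kruskal:
1—7 (3): add — endpoints in different components.
6—8 (4): add — endpoints in different components.
1—2 (6): add — endpoints in different components.
1—5 (6): add — endpoints in different components.
5—7 (6): skip — 5 and 7 already connected.
3—6 (7): add — endpoints in different components.
2—6 (9): add — endpoints in different components.
2—5 (11): skip — 2 and 5 already connected.
4—5 (11): add — endpoints in different components.
Non-tree edge 5—7 has weight 6, equal to the heaviest edge on its tree cycle — swapping gives another MST of the same weight. Not unique.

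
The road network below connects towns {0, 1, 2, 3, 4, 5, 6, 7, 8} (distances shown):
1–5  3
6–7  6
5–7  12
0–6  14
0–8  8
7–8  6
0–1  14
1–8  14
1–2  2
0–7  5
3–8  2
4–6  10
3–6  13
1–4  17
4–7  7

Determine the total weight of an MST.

Prim, starting at 1.
Step 1: cheapest edge leaving the tree is 1–2 (2); add 2.
Step 2: cheapest edge leaving the tree is 1–5 (3); add 5.
Step 3: cheapest edge leaving the tree is 5–7 (12); add 7.
Step 4: cheapest edge leaving the tree is 0–7 (5); add 0.
Step 5: cheapest edge leaving the tree is 6–7 (6); add 6.
Step 6: cheapest edge leaving the tree is 7–8 (6); add 8.
Step 7: cheapest edge leaving the tree is 3–8 (2); add 3.
Step 8: cheapest edge leaving the tree is 4–7 (7); add 4.
MST edges: 1–2, 1–5, 5–7, 0–7, 6–7, 7–8, 3–8, 4–7; total weight 2+3+12+5+6+6+2+7 = 43.

43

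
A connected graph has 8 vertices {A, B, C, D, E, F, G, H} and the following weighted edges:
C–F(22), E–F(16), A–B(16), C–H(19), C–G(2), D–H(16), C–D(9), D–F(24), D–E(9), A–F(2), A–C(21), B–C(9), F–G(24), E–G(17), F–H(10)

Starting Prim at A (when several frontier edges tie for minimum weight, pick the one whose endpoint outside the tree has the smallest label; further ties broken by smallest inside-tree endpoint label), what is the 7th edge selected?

Prim's algorithm from A:
Step 1: cheapest edge leaving the tree is A–F (2); add F.
Step 2: cheapest edge leaving the tree is F–H (10); add H.
Step 3: cheapest edge leaving the tree is A–B (16); add B.
Step 4: cheapest edge leaving the tree is B–C (9); add C.
Step 5: cheapest edge leaving the tree is C–G (2); add G.
Step 6: cheapest edge leaving the tree is C–D (9); add D.
Step 7: cheapest edge leaving the tree is D–E (9); add E.
The 7th edge added is D–E.

D-E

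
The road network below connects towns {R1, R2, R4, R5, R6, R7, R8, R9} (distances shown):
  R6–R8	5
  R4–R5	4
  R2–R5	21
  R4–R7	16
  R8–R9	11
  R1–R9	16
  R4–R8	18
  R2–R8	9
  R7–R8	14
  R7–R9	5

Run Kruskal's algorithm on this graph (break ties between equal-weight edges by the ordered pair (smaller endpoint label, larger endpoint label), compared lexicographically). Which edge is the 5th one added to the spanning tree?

R8-R9

Sort edges by weight, then run Kruskal:
R4–R5 (4): add — endpoints in different components.
R6–R8 (5): add — endpoints in different components.
R7–R9 (5): add — endpoints in different components.
R2–R8 (9): add — endpoints in different components.
R8–R9 (11): add — endpoints in different components.
R7–R8 (14): skip — R7 and R8 already connected.
R1–R9 (16): add — endpoints in different components.
R4–R7 (16): add — endpoints in different components.
The 5th edge added is R8–R9.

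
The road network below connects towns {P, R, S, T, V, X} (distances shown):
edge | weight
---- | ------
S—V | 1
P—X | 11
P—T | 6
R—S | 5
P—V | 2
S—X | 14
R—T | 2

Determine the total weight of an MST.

Grow the tree from X using Prim:
Step 1: frontier [P—X 11, S—X 14] → take P—X (11); add P.
Step 2: frontier [P—V 2, P—T 6, S—X 14] → take P—V (2); add V.
Step 3: frontier [P—T 6, S—V 1, S—X 14] → take S—V (1); add S.
Step 4: frontier [P—T 6, R—S 5] → take R—S (5); add R.
Step 5: frontier [P—T 6, R—T 2] → take R—T (2); add T.
MST edges: P—X, P—V, S—V, R—S, R—T; total weight 11+2+1+5+2 = 21.

21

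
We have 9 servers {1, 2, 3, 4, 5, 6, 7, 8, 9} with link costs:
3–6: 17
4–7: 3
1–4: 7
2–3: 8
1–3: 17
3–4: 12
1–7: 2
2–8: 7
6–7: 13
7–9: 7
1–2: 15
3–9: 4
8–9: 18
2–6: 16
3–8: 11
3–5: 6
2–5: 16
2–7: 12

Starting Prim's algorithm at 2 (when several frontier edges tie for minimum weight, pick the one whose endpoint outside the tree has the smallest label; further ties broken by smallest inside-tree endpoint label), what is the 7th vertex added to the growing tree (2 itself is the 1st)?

Grow the tree from 2 using Prim:
Step 1: cheapest edge leaving the tree is 2–8 (7); add 8.
Step 2: cheapest edge leaving the tree is 2–3 (8); add 3.
Step 3: cheapest edge leaving the tree is 3–9 (4); add 9.
Step 4: cheapest edge leaving the tree is 3–5 (6); add 5.
Step 5: cheapest edge leaving the tree is 7–9 (7); add 7.
Step 6: cheapest edge leaving the tree is 1–7 (2); add 1.
Step 7: cheapest edge leaving the tree is 4–7 (3); add 4.
Step 8: cheapest edge leaving the tree is 6–7 (13); add 6.
Vertex order: 2, 8, 3, 9, 5, 7, 1, 4, 6. The 7th vertex is 1.

1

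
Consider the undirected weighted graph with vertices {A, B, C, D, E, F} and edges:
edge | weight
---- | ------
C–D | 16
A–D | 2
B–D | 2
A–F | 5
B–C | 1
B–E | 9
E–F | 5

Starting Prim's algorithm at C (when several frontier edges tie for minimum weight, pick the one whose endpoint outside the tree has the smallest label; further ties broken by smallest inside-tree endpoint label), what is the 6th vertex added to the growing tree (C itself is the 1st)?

E

Prim, starting at C.
Step 1: cheapest edge leaving the tree is B–C (1); add B.
Step 2: cheapest edge leaving the tree is B–D (2); add D.
Step 3: cheapest edge leaving the tree is A–D (2); add A.
Step 4: cheapest edge leaving the tree is A–F (5); add F.
Step 5: cheapest edge leaving the tree is E–F (5); add E.
Vertex order: C, B, D, A, F, E. The 6th vertex is E.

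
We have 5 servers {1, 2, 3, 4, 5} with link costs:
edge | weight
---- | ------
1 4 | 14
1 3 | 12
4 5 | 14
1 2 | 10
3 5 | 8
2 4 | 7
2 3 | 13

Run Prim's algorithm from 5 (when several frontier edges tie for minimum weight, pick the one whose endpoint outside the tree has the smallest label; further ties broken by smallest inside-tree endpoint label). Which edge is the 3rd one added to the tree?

1-2

Prim, starting at 5.
Step 1: frontier [3 5 8, 4 5 14] → take 3 5 (8); add 3.
Step 2: frontier [1 3 12, 2 3 13, 4 5 14] → take 1 3 (12); add 1.
Step 3: frontier [1 2 10, 1 4 14, 2 3 13, 4 5 14] → take 1 2 (10); add 2.
Step 4: frontier [1 4 14, 2 4 7, 4 5 14] → take 2 4 (7); add 4.
The 3rd edge added is 1 2.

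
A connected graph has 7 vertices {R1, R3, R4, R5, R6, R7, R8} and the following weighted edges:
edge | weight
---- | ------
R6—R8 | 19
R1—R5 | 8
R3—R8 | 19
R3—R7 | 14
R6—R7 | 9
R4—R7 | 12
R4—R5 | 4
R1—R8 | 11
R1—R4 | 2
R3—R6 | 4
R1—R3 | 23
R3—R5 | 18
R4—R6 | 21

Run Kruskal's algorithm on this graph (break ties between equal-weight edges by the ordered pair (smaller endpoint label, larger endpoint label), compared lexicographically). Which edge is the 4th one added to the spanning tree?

R6-R7

Sort edges by weight, then run Kruskal:
R1—R4 (2): add — endpoints in different components.
R3—R6 (4): add — endpoints in different components.
R4—R5 (4): add — endpoints in different components.
R1—R5 (8): skip — R5 and R1 already connected.
R6—R7 (9): add — endpoints in different components.
R1—R8 (11): add — endpoints in different components.
R4—R7 (12): add — endpoints in different components.
The 4th edge added is R6—R7.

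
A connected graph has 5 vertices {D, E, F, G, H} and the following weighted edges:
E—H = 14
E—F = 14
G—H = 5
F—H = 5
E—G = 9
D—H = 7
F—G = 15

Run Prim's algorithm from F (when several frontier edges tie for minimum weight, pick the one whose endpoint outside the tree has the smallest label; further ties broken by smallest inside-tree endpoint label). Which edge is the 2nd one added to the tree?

G-H

Prim, starting at F.
Step 1: frontier [F—H 5, E—F 14, F—G 15] → take F—H (5); add H.
Step 2: frontier [E—F 14, F—G 15, G—H 5, D—H 7, E—H 14] → take G—H (5); add G.
Step 3: frontier [E—F 14, E—G 9, D—H 7, E—H 14] → take D—H (7); add D.
Step 4: frontier [E—F 14, E—G 9, E—H 14] → take E—G (9); add E.
The 2nd edge added is G—H.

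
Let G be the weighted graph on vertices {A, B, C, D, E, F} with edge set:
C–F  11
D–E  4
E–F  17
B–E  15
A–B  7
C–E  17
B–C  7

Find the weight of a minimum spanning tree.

44

Prim's algorithm from E:
Step 1: cheapest edge leaving the tree is D–E (4); add D.
Step 2: cheapest edge leaving the tree is B–E (15); add B.
Step 3: cheapest edge leaving the tree is A–B (7); add A.
Step 4: cheapest edge leaving the tree is B–C (7); add C.
Step 5: cheapest edge leaving the tree is C–F (11); add F.
MST edges: D–E, B–E, A–B, B–C, C–F; total weight 4+15+7+7+11 = 44.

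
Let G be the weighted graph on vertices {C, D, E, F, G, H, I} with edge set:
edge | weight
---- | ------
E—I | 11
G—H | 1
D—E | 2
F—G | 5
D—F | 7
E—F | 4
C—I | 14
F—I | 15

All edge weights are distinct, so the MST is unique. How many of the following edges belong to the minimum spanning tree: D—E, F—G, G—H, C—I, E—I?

5

Kruskal: consider edges lightest-first.
G—H (1): add — endpoints in different components.
D—E (2): add — endpoints in different components.
E—F (4): add — endpoints in different components.
F—G (5): add — endpoints in different components.
D—F (7): skip — D and F already connected.
E—I (11): add — endpoints in different components.
C—I (14): add — endpoints in different components.
MST edge set: {G—H, D—E, E—F, F—G, E—I, C—I}.
Of the listed edges, {D—E, F—G, G—H, C—I, E—I} are in the MST → 5.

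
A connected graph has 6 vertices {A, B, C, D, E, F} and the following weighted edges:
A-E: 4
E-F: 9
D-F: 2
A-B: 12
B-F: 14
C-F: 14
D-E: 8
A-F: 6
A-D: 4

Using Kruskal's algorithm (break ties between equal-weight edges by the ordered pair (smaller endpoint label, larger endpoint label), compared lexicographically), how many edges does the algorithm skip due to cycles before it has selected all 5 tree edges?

4

Sort edges by weight, then run Kruskal:
D-F (2): add — endpoints in different components.
A-D (4): add — endpoints in different components.
A-E (4): add — endpoints in different components.
A-F (6): skip — A and F already connected.
D-E (8): skip — D and E already connected.
E-F (9): skip — E and F already connected.
A-B (12): add — endpoints in different components.
B-F (14): skip — B and F already connected.
C-F (14): add — endpoints in different components.
Edges rejected before the tree was complete: 4.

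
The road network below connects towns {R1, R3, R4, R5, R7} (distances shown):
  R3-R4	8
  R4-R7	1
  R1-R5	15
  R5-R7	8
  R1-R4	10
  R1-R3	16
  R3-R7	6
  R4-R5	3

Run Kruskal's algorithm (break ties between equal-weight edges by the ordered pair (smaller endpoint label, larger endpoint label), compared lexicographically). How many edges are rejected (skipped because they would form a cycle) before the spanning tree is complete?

Kruskal's algorithm — process edges by increasing weight (ties by edge label):
R4-R7 (1): add. Components now {R5} {R4,R7} {R3} {R1}
R4-R5 (3): add. Components now {R4,R5,R7} {R3} {R1}
R3-R7 (6): add. Components now {R3,R4,R5,R7} {R1}
R3-R4 (8): skip — R4 and R3 already connected.
R5-R7 (8): skip — R5 and R7 already connected.
R1-R4 (10): add. Components now {R1,R3,R4,R5,R7}
Edges rejected before the tree was complete: 2.

2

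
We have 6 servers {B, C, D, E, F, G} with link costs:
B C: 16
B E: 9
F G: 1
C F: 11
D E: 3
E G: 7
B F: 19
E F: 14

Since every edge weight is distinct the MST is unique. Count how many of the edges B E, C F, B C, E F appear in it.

Kruskal: consider edges lightest-first.
F G (1): add. Components now {B} {C} {D} {E} {F,G}
D E (3): add. Components now {B} {C} {D,E} {F,G}
E G (7): add. Components now {B} {C} {D,E,F,G}
B E (9): add. Components now {B,D,E,F,G} {C}
C F (11): add. Components now {B,C,D,E,F,G}
MST edge set: {F G, D E, E G, B E, C F}.
Of the listed edges, {B E, C F} are in the MST → 2.

2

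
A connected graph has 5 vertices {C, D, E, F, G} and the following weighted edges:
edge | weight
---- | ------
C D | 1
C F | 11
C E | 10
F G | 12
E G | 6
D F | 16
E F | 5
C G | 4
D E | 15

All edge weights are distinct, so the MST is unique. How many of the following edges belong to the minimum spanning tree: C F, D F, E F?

1

Kruskal: consider edges lightest-first.
C D (1): add — endpoints in different components.
C G (4): add — endpoints in different components.
E F (5): add — endpoints in different components.
E G (6): add — endpoints in different components.
MST edge set: {C D, C G, E F, E G}.
Of the listed edges, {E F} are in the MST → 1.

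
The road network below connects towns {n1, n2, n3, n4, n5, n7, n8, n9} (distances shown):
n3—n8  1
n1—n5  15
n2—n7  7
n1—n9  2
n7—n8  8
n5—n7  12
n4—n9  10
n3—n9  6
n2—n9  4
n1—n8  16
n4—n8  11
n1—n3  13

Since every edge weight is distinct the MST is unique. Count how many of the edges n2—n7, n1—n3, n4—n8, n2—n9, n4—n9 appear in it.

3

Kruskal: consider edges lightest-first.
n3—n8 (1): add — endpoints in different components.
n1—n9 (2): add — endpoints in different components.
n2—n9 (4): add — endpoints in different components.
n3—n9 (6): add — endpoints in different components.
n2—n7 (7): add — endpoints in different components.
n7—n8 (8): skip — n8 and n7 already connected.
n4—n9 (10): add — endpoints in different components.
n4—n8 (11): skip — n8 and n4 already connected.
n5—n7 (12): add — endpoints in different components.
MST edge set: {n3—n8, n1—n9, n2—n9, n3—n9, n2—n7, n4—n9, n5—n7}.
Of the listed edges, {n2—n7, n2—n9, n4—n9} are in the MST → 3.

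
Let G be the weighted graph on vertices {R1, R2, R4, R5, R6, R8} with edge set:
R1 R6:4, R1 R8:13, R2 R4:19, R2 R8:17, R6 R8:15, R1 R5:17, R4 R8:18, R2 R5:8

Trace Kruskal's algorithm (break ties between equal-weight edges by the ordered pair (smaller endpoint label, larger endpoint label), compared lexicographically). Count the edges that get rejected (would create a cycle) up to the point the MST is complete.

2

Sort edges by weight, then run Kruskal:
R1 R6 (4): add — endpoints in different components.
R2 R5 (8): add — endpoints in different components.
R1 R8 (13): add — endpoints in different components.
R6 R8 (15): skip — R8 and R6 already connected.
R1 R5 (17): add — endpoints in different components.
R2 R8 (17): skip — R2 and R8 already connected.
R4 R8 (18): add — endpoints in different components.
Edges rejected before the tree was complete: 2.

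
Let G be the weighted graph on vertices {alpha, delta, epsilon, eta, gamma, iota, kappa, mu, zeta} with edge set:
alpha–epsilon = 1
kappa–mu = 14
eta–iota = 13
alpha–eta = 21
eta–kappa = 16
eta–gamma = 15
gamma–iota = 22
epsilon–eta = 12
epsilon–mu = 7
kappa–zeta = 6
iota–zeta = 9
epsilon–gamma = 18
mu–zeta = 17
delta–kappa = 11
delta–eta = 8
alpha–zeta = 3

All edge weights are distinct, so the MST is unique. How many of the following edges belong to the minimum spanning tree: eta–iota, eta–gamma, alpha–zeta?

2

Kruskal: consider edges lightest-first.
alpha–epsilon (1): add — endpoints in different components.
alpha–zeta (3): add — endpoints in different components.
kappa–zeta (6): add — endpoints in different components.
epsilon–mu (7): add — endpoints in different components.
delta–eta (8): add — endpoints in different components.
iota–zeta (9): add — endpoints in different components.
delta–kappa (11): add — endpoints in different components.
epsilon–eta (12): skip — epsilon and eta already connected.
eta–iota (13): skip — iota and eta already connected.
kappa–mu (14): skip — mu and kappa already connected.
eta–gamma (15): add — endpoints in different components.
MST edge set: {alpha–epsilon, alpha–zeta, kappa–zeta, epsilon–mu, delta–eta, iota–zeta, delta–kappa, eta–gamma}.
Of the listed edges, {eta–gamma, alpha–zeta} are in the MST → 2.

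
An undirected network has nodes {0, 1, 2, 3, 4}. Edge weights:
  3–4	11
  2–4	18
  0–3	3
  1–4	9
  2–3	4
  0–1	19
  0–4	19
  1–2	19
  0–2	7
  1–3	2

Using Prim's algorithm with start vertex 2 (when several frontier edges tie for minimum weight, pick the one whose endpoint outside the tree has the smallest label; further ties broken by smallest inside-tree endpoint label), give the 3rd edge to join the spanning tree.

Prim, starting at 2.
Step 1: frontier [2–3 4, 0–2 7, 2–4 18, 1–2 19] → take 2–3 (4); add 3.
Step 2: frontier [0–2 7, 2–4 18, 1–2 19, 1–3 2, 0–3 3, 3–4 11] → take 1–3 (2); add 1.
Step 3: frontier [1–4 9, 0–1 19, 0–2 7, 2–4 18, 0–3 3, 3–4 11] → take 0–3 (3); add 0.
Step 4: frontier [0–4 19, 1–4 9, 2–4 18, 3–4 11] → take 1–4 (9); add 4.
The 3rd edge added is 0–3.

0-3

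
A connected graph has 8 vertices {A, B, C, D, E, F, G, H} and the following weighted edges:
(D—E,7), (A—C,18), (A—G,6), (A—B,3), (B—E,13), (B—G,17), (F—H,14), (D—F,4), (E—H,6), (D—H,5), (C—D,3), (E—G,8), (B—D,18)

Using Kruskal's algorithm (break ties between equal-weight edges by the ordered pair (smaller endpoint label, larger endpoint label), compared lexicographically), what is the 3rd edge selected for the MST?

D-F

Kruskal's algorithm — process edges by increasing weight (ties by edge label):
A—B (3): add — endpoints in different components.
C—D (3): add — endpoints in different components.
D—F (4): add — endpoints in different components.
D—H (5): add — endpoints in different components.
A—G (6): add — endpoints in different components.
E—H (6): add — endpoints in different components.
D—E (7): skip — D and E already connected.
E—G (8): add — endpoints in different components.
The 3rd edge added is D—F.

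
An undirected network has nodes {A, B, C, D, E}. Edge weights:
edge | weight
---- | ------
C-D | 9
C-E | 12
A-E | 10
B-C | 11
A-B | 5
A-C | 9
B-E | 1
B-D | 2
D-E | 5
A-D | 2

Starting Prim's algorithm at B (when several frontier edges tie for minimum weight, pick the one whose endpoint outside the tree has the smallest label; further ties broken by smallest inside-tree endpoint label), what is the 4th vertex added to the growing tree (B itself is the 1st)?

A

Prim's algorithm from B:
Step 1: cheapest edge leaving the tree is B-E (1); add E.
Step 2: cheapest edge leaving the tree is B-D (2); add D.
Step 3: cheapest edge leaving the tree is A-D (2); add A.
Step 4: cheapest edge leaving the tree is A-C (9); add C.
Vertex order: B, E, D, A, C. The 4th vertex is A.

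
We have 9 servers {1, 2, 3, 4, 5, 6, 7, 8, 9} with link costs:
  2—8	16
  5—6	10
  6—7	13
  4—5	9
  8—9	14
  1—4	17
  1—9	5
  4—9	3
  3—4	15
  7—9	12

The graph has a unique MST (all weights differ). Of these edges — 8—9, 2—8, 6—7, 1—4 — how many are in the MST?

Kruskal's algorithm — process edges by increasing weight (ties by edge label):
4—9 (3): add — endpoints in different components.
1—9 (5): add — endpoints in different components.
4—5 (9): add — endpoints in different components.
5—6 (10): add — endpoints in different components.
7—9 (12): add — endpoints in different components.
6—7 (13): skip — 6 and 7 already connected.
8—9 (14): add — endpoints in different components.
3—4 (15): add — endpoints in different components.
2—8 (16): add — endpoints in different components.
MST edge set: {4—9, 1—9, 4—5, 5—6, 7—9, 8—9, 3—4, 2—8}.
Of the listed edges, {8—9, 2—8} are in the MST → 2.

2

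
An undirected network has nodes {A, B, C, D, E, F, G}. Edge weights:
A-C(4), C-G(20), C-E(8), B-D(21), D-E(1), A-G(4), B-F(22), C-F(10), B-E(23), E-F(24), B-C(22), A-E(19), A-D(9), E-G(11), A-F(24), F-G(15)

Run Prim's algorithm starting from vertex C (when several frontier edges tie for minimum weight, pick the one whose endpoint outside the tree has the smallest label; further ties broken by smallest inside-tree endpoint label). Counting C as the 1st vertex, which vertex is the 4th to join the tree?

Prim, starting at C.
Step 1: cheapest edge leaving the tree is A-C (4); add A.
Step 2: cheapest edge leaving the tree is A-G (4); add G.
Step 3: cheapest edge leaving the tree is C-E (8); add E.
Step 4: cheapest edge leaving the tree is D-E (1); add D.
Step 5: cheapest edge leaving the tree is C-F (10); add F.
Step 6: cheapest edge leaving the tree is B-D (21); add B.
Vertex order: C, A, G, E, D, F, B. The 4th vertex is E.

E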